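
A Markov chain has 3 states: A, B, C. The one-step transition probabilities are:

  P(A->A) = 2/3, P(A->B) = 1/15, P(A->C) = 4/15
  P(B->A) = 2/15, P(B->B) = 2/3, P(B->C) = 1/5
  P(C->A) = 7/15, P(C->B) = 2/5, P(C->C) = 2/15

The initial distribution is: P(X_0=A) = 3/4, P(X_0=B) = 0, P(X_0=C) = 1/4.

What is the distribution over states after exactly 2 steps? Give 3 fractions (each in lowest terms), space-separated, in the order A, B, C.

Propagating the distribution step by step (d_{t+1} = d_t * P):
d_0 = (A=3/4, B=0, C=1/4)
  d_1[A] = 3/4*2/3 + 0*2/15 + 1/4*7/15 = 37/60
  d_1[B] = 3/4*1/15 + 0*2/3 + 1/4*2/5 = 3/20
  d_1[C] = 3/4*4/15 + 0*1/5 + 1/4*2/15 = 7/30
d_1 = (A=37/60, B=3/20, C=7/30)
  d_2[A] = 37/60*2/3 + 3/20*2/15 + 7/30*7/15 = 27/50
  d_2[B] = 37/60*1/15 + 3/20*2/3 + 7/30*2/5 = 211/900
  d_2[C] = 37/60*4/15 + 3/20*1/5 + 7/30*2/15 = 203/900
d_2 = (A=27/50, B=211/900, C=203/900)

Answer: 27/50 211/900 203/900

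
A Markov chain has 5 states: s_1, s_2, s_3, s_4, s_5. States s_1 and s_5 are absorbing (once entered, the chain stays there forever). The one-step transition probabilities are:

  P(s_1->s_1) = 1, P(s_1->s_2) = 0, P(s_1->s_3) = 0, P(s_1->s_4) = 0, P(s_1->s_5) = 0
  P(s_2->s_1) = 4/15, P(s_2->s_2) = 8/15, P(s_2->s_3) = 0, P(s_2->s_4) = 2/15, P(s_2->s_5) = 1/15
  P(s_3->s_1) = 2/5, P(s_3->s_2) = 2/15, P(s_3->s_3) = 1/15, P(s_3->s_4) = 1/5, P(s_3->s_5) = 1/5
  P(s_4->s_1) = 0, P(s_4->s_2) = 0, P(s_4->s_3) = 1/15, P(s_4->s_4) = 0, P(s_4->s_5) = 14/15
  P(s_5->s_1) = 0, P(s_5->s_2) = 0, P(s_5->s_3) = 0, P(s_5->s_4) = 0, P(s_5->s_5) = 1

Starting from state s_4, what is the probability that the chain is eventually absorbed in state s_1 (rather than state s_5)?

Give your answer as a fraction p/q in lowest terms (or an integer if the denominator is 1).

Let a_i = P(absorbed in s_1 | start in state i).
Boundary conditions: a_s_1 = 1, a_s_5 = 0.
For each transient state i, a_i = sum_j P(i->j) * a_j:
  a_s_2 = 4/15*a_s_1 + 8/15*a_s_2 + 0*a_s_3 + 2/15*a_s_4 + 1/15*a_s_5
  a_s_3 = 2/5*a_s_1 + 2/15*a_s_2 + 1/15*a_s_3 + 1/5*a_s_4 + 1/5*a_s_5
  a_s_4 = 0*a_s_1 + 0*a_s_2 + 1/15*a_s_3 + 0*a_s_4 + 14/15*a_s_5

Substituting a_s_1 = 1 and a_s_5 = 0, rearrange to (I - Q) a = r where r[i] = P(i -> s_1):
  [7/15, 0, -2/15] . (a_s_2, a_s_3, a_s_4) = 4/15
  [-2/15, 14/15, -1/5] . (a_s_2, a_s_3, a_s_4) = 2/5
  [0, -1/15, 1] . (a_s_2, a_s_3, a_s_4) = 0

Solving yields:
  a_s_2 = 168/289
  a_s_3 = 150/289
  a_s_4 = 10/289

Starting state is s_4, so the absorption probability is a_s_4 = 10/289.

Answer: 10/289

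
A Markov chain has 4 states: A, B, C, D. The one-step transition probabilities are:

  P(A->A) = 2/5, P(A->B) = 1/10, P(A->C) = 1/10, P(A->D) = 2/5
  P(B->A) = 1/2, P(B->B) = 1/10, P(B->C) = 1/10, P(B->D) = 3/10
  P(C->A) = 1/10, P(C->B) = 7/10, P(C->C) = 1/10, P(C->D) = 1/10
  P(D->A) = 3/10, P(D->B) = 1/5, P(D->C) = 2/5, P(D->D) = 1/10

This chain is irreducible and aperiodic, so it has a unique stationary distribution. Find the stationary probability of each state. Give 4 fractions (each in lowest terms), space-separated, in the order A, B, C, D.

Answer: 245/709 163/709 124/709 177/709

Derivation:
The stationary distribution satisfies pi = pi * P, i.e.:
  pi_A = 2/5*pi_A + 1/2*pi_B + 1/10*pi_C + 3/10*pi_D
  pi_B = 1/10*pi_A + 1/10*pi_B + 7/10*pi_C + 1/5*pi_D
  pi_C = 1/10*pi_A + 1/10*pi_B + 1/10*pi_C + 2/5*pi_D
  pi_D = 2/5*pi_A + 3/10*pi_B + 1/10*pi_C + 1/10*pi_D
with normalization: pi_A + pi_B + pi_C + pi_D = 1.

Using the first 3 balance equations plus normalization, the linear system A*pi = b is:
  [-3/5, 1/2, 1/10, 3/10] . pi = 0
  [1/10, -9/10, 7/10, 1/5] . pi = 0
  [1/10, 1/10, -9/10, 2/5] . pi = 0
  [1, 1, 1, 1] . pi = 1

Solving yields:
  pi_A = 245/709
  pi_B = 163/709
  pi_C = 124/709
  pi_D = 177/709

Verification (pi * P):
  245/709*2/5 + 163/709*1/2 + 124/709*1/10 + 177/709*3/10 = 245/709 = pi_A  (ok)
  245/709*1/10 + 163/709*1/10 + 124/709*7/10 + 177/709*1/5 = 163/709 = pi_B  (ok)
  245/709*1/10 + 163/709*1/10 + 124/709*1/10 + 177/709*2/5 = 124/709 = pi_C  (ok)
  245/709*2/5 + 163/709*3/10 + 124/709*1/10 + 177/709*1/10 = 177/709 = pi_D  (ok)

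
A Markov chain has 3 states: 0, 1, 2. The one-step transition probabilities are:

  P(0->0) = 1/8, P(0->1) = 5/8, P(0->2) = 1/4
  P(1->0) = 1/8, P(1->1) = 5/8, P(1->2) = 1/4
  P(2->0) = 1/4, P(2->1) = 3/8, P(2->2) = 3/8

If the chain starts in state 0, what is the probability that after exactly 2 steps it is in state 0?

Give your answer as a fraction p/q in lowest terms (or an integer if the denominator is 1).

Computing P^2 by repeated multiplication:
P^1 =
  0: [1/8, 5/8, 1/4]
  1: [1/8, 5/8, 1/4]
  2: [1/4, 3/8, 3/8]
P^2 =
  0: [5/32, 9/16, 9/32]
  1: [5/32, 9/16, 9/32]
  2: [11/64, 17/32, 19/64]

(P^2)[0 -> 0] = 5/32

Answer: 5/32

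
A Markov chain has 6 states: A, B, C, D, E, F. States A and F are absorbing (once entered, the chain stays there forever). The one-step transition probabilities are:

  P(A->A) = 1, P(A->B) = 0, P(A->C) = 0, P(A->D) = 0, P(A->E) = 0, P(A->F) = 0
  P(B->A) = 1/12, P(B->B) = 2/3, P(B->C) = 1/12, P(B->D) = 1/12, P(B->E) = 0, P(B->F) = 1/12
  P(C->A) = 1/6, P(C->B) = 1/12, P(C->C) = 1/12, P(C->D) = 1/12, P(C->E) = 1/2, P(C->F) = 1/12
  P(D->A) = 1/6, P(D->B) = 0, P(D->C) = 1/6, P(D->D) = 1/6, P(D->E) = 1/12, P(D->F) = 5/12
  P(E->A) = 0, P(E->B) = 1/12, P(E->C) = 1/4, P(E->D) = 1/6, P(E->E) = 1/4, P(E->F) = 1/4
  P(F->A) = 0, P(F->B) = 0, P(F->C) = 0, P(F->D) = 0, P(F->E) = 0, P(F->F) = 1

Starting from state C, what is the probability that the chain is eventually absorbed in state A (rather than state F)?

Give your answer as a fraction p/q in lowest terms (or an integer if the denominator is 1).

Let a_i = P(absorbed in A | start in state i).
Boundary conditions: a_A = 1, a_F = 0.
For each transient state i, a_i = sum_j P(i->j) * a_j:
  a_B = 1/12*a_A + 2/3*a_B + 1/12*a_C + 1/12*a_D + 0*a_E + 1/12*a_F
  a_C = 1/6*a_A + 1/12*a_B + 1/12*a_C + 1/12*a_D + 1/2*a_E + 1/12*a_F
  a_D = 1/6*a_A + 0*a_B + 1/6*a_C + 1/6*a_D + 1/12*a_E + 5/12*a_F
  a_E = 0*a_A + 1/12*a_B + 1/4*a_C + 1/6*a_D + 1/4*a_E + 1/4*a_F

Substituting a_A = 1 and a_F = 0, rearrange to (I - Q) a = r where r[i] = P(i -> A):
  [1/3, -1/12, -1/12, 0] . (a_B, a_C, a_D, a_E) = 1/12
  [-1/12, 11/12, -1/12, -1/2] . (a_B, a_C, a_D, a_E) = 1/6
  [0, -1/6, 5/6, -1/12] . (a_B, a_C, a_D, a_E) = 1/6
  [-1/12, -1/4, -1/6, 3/4] . (a_B, a_C, a_D, a_E) = 0

Solving yields:
  a_B = 1165/2779
  a_C = 1049/2779
  a_D = 832/2779
  a_E = 664/2779

Starting state is C, so the absorption probability is a_C = 1049/2779.

Answer: 1049/2779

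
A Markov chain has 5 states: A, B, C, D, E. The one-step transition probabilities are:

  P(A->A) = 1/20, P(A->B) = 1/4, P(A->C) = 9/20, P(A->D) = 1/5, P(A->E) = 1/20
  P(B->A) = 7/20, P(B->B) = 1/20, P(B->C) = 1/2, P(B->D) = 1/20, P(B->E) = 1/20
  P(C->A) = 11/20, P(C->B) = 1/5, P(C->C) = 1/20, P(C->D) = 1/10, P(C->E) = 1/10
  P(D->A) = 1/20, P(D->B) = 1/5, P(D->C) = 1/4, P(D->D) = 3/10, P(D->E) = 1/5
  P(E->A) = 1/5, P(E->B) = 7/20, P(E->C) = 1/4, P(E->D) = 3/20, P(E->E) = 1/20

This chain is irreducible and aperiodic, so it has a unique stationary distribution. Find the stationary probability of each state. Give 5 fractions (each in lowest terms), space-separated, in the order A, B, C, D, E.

Answer: 32394/120257 23695/120257 35389/120257 18258/120257 10521/120257

Derivation:
The stationary distribution satisfies pi = pi * P, i.e.:
  pi_A = 1/20*pi_A + 7/20*pi_B + 11/20*pi_C + 1/20*pi_D + 1/5*pi_E
  pi_B = 1/4*pi_A + 1/20*pi_B + 1/5*pi_C + 1/5*pi_D + 7/20*pi_E
  pi_C = 9/20*pi_A + 1/2*pi_B + 1/20*pi_C + 1/4*pi_D + 1/4*pi_E
  pi_D = 1/5*pi_A + 1/20*pi_B + 1/10*pi_C + 3/10*pi_D + 3/20*pi_E
  pi_E = 1/20*pi_A + 1/20*pi_B + 1/10*pi_C + 1/5*pi_D + 1/20*pi_E
with normalization: pi_A + pi_B + pi_C + pi_D + pi_E = 1.

Using the first 4 balance equations plus normalization, the linear system A*pi = b is:
  [-19/20, 7/20, 11/20, 1/20, 1/5] . pi = 0
  [1/4, -19/20, 1/5, 1/5, 7/20] . pi = 0
  [9/20, 1/2, -19/20, 1/4, 1/4] . pi = 0
  [1/5, 1/20, 1/10, -7/10, 3/20] . pi = 0
  [1, 1, 1, 1, 1] . pi = 1

Solving yields:
  pi_A = 32394/120257
  pi_B = 23695/120257
  pi_C = 35389/120257
  pi_D = 18258/120257
  pi_E = 10521/120257

Verification (pi * P):
  32394/120257*1/20 + 23695/120257*7/20 + 35389/120257*11/20 + 18258/120257*1/20 + 10521/120257*1/5 = 32394/120257 = pi_A  (ok)
  32394/120257*1/4 + 23695/120257*1/20 + 35389/120257*1/5 + 18258/120257*1/5 + 10521/120257*7/20 = 23695/120257 = pi_B  (ok)
  32394/120257*9/20 + 23695/120257*1/2 + 35389/120257*1/20 + 18258/120257*1/4 + 10521/120257*1/4 = 35389/120257 = pi_C  (ok)
  32394/120257*1/5 + 23695/120257*1/20 + 35389/120257*1/10 + 18258/120257*3/10 + 10521/120257*3/20 = 18258/120257 = pi_D  (ok)
  32394/120257*1/20 + 23695/120257*1/20 + 35389/120257*1/10 + 18258/120257*1/5 + 10521/120257*1/20 = 10521/120257 = pi_E  (ok)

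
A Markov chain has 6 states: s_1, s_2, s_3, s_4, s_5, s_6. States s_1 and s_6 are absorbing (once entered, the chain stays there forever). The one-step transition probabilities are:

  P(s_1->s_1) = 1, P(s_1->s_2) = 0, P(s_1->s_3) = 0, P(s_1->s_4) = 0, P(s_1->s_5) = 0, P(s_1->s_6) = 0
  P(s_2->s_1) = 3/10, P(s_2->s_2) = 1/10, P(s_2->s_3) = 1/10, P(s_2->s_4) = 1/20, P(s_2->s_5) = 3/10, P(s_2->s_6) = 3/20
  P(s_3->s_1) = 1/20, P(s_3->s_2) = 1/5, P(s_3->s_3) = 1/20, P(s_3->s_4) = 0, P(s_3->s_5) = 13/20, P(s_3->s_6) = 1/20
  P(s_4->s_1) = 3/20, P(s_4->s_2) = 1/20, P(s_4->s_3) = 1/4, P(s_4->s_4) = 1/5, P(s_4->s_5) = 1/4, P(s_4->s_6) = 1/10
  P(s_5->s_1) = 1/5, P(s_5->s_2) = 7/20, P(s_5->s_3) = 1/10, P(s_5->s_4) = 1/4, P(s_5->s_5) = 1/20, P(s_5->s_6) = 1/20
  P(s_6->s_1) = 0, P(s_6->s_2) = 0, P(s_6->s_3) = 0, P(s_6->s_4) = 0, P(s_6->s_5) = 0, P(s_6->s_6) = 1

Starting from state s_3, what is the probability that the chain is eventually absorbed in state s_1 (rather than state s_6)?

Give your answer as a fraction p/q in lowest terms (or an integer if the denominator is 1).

Let a_i = P(absorbed in s_1 | start in state i).
Boundary conditions: a_s_1 = 1, a_s_6 = 0.
For each transient state i, a_i = sum_j P(i->j) * a_j:
  a_s_2 = 3/10*a_s_1 + 1/10*a_s_2 + 1/10*a_s_3 + 1/20*a_s_4 + 3/10*a_s_5 + 3/20*a_s_6
  a_s_3 = 1/20*a_s_1 + 1/5*a_s_2 + 1/20*a_s_3 + 0*a_s_4 + 13/20*a_s_5 + 1/20*a_s_6
  a_s_4 = 3/20*a_s_1 + 1/20*a_s_2 + 1/4*a_s_3 + 1/5*a_s_4 + 1/4*a_s_5 + 1/10*a_s_6
  a_s_5 = 1/5*a_s_1 + 7/20*a_s_2 + 1/10*a_s_3 + 1/4*a_s_4 + 1/20*a_s_5 + 1/20*a_s_6

Substituting a_s_1 = 1 and a_s_6 = 0, rearrange to (I - Q) a = r where r[i] = P(i -> s_1):
  [9/10, -1/10, -1/20, -3/10] . (a_s_2, a_s_3, a_s_4, a_s_5) = 3/10
  [-1/5, 19/20, 0, -13/20] . (a_s_2, a_s_3, a_s_4, a_s_5) = 1/20
  [-1/20, -1/4, 4/5, -1/4] . (a_s_2, a_s_3, a_s_4, a_s_5) = 3/20
  [-7/20, -1/10, -1/4, 19/20] . (a_s_2, a_s_3, a_s_4, a_s_5) = 1/5

Solving yields:
  a_s_2 = 2738/4015
  a_s_3 = 40999/60225
  a_s_4 = 1600/2409
  a_s_5 = 42652/60225

Starting state is s_3, so the absorption probability is a_s_3 = 40999/60225.

Answer: 40999/60225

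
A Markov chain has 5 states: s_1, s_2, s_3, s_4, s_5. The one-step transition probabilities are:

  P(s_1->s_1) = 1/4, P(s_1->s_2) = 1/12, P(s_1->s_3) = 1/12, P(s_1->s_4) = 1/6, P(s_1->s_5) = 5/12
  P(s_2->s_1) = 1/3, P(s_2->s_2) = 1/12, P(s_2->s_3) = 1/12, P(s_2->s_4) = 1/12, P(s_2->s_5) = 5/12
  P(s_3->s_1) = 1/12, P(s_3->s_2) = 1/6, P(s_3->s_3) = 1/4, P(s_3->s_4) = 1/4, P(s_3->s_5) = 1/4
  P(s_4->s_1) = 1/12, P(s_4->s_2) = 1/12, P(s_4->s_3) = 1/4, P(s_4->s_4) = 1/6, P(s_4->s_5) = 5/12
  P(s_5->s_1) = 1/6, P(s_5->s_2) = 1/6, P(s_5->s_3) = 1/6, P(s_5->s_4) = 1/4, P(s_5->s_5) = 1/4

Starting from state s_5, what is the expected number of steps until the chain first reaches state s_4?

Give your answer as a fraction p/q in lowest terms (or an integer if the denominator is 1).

Let h_i = expected steps to first reach s_4 from state i.
Boundary: h_s_4 = 0.
First-step equations for the other states:
  h_s_1 = 1 + 1/4*h_s_1 + 1/12*h_s_2 + 1/12*h_s_3 + 1/6*h_s_4 + 5/12*h_s_5
  h_s_2 = 1 + 1/3*h_s_1 + 1/12*h_s_2 + 1/12*h_s_3 + 1/12*h_s_4 + 5/12*h_s_5
  h_s_3 = 1 + 1/12*h_s_1 + 1/6*h_s_2 + 1/4*h_s_3 + 1/4*h_s_4 + 1/4*h_s_5
  h_s_5 = 1 + 1/6*h_s_1 + 1/6*h_s_2 + 1/6*h_s_3 + 1/4*h_s_4 + 1/4*h_s_5

Substituting h_s_4 = 0 and rearranging gives the linear system (I - Q) h = 1:
  [3/4, -1/12, -1/12, -5/12] . (h_s_1, h_s_2, h_s_3, h_s_5) = 1
  [-1/3, 11/12, -1/12, -5/12] . (h_s_1, h_s_2, h_s_3, h_s_5) = 1
  [-1/12, -1/6, 3/4, -1/4] . (h_s_1, h_s_2, h_s_3, h_s_5) = 1
  [-1/6, -1/6, -1/6, 3/4] . (h_s_1, h_s_2, h_s_3, h_s_5) = 1

Solving yields:
  h_s_1 = 20448/4003
  h_s_2 = 22152/4003
  h_s_3 = 18864/4003
  h_s_5 = 18996/4003

Starting state is s_5, so the expected hitting time is h_s_5 = 18996/4003.

Answer: 18996/4003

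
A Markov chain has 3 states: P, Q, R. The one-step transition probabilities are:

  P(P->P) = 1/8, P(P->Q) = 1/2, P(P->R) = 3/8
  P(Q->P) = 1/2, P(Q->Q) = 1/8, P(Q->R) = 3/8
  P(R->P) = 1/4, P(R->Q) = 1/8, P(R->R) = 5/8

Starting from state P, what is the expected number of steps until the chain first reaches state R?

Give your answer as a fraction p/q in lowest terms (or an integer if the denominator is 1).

Let h_i = expected steps to first reach R from state i.
Boundary: h_R = 0.
First-step equations for the other states:
  h_P = 1 + 1/8*h_P + 1/2*h_Q + 3/8*h_R
  h_Q = 1 + 1/2*h_P + 1/8*h_Q + 3/8*h_R

Substituting h_R = 0 and rearranging gives the linear system (I - Q) h = 1:
  [7/8, -1/2] . (h_P, h_Q) = 1
  [-1/2, 7/8] . (h_P, h_Q) = 1

Solving yields:
  h_P = 8/3
  h_Q = 8/3

Starting state is P, so the expected hitting time is h_P = 8/3.

Answer: 8/3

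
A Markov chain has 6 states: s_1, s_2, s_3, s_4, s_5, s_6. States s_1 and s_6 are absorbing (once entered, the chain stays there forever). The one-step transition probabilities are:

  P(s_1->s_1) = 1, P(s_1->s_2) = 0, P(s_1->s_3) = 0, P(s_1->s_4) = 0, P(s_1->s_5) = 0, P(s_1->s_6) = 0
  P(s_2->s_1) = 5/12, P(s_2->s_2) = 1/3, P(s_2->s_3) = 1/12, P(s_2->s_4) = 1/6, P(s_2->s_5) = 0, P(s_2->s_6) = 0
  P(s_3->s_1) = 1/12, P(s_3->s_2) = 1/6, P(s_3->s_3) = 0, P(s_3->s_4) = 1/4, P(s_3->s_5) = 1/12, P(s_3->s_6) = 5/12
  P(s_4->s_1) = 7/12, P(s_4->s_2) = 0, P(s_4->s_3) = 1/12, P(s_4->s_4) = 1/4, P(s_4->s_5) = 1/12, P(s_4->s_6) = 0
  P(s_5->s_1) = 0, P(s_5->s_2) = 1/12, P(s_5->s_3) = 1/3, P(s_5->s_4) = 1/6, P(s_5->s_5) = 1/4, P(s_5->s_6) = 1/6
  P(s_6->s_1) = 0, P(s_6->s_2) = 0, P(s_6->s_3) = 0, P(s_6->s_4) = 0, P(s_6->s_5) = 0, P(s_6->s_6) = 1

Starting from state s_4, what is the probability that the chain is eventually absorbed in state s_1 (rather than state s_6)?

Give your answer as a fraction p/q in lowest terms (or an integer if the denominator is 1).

Answer: 1997/2240

Derivation:
Let a_i = P(absorbed in s_1 | start in state i).
Boundary conditions: a_s_1 = 1, a_s_6 = 0.
For each transient state i, a_i = sum_j P(i->j) * a_j:
  a_s_2 = 5/12*a_s_1 + 1/3*a_s_2 + 1/12*a_s_3 + 1/6*a_s_4 + 0*a_s_5 + 0*a_s_6
  a_s_3 = 1/12*a_s_1 + 1/6*a_s_2 + 0*a_s_3 + 1/4*a_s_4 + 1/12*a_s_5 + 5/12*a_s_6
  a_s_4 = 7/12*a_s_1 + 0*a_s_2 + 1/12*a_s_3 + 1/4*a_s_4 + 1/12*a_s_5 + 0*a_s_6
  a_s_5 = 0*a_s_1 + 1/12*a_s_2 + 1/3*a_s_3 + 1/6*a_s_4 + 1/4*a_s_5 + 1/6*a_s_6

Substituting a_s_1 = 1 and a_s_6 = 0, rearrange to (I - Q) a = r where r[i] = P(i -> s_1):
  [2/3, -1/12, -1/6, 0] . (a_s_2, a_s_3, a_s_4, a_s_5) = 5/12
  [-1/6, 1, -1/4, -1/12] . (a_s_2, a_s_3, a_s_4, a_s_5) = 1/12
  [0, -1/12, 3/4, -1/12] . (a_s_2, a_s_3, a_s_4, a_s_5) = 7/12
  [-1/12, -1/3, -1/6, 3/4] . (a_s_2, a_s_3, a_s_4, a_s_5) = 0

Solving yields:
  a_s_2 = 6119/6720
  a_s_3 = 337/672
  a_s_4 = 1997/2240
  a_s_5 = 3509/6720

Starting state is s_4, so the absorption probability is a_s_4 = 1997/2240.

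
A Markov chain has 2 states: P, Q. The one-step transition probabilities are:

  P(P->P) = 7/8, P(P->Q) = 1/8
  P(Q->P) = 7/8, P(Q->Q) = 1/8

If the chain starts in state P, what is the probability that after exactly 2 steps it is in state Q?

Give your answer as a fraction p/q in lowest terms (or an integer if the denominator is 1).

Answer: 1/8

Derivation:
Computing P^2 by repeated multiplication:
P^1 =
  P: [7/8, 1/8]
  Q: [7/8, 1/8]
P^2 =
  P: [7/8, 1/8]
  Q: [7/8, 1/8]

(P^2)[P -> Q] = 1/8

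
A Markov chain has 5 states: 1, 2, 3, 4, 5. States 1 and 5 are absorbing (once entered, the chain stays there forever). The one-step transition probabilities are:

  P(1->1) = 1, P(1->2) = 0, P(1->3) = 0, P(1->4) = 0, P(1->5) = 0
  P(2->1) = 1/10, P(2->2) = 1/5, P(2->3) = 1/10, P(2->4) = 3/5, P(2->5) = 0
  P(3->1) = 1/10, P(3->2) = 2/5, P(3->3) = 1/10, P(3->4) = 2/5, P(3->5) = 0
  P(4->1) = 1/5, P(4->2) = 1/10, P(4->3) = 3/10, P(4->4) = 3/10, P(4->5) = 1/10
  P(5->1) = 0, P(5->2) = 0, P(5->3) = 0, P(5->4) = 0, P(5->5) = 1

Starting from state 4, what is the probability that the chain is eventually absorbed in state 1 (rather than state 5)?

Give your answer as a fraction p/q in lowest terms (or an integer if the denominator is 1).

Answer: 91/125

Derivation:
Let a_i = P(absorbed in 1 | start in state i).
Boundary conditions: a_1 = 1, a_5 = 0.
For each transient state i, a_i = sum_j P(i->j) * a_j:
  a_2 = 1/10*a_1 + 1/5*a_2 + 1/10*a_3 + 3/5*a_4 + 0*a_5
  a_3 = 1/10*a_1 + 2/5*a_2 + 1/10*a_3 + 2/5*a_4 + 0*a_5
  a_4 = 1/5*a_1 + 1/10*a_2 + 3/10*a_3 + 3/10*a_4 + 1/10*a_5

Substituting a_1 = 1 and a_5 = 0, rearrange to (I - Q) a = r where r[i] = P(i -> 1):
  [4/5, -1/10, -3/5] . (a_2, a_3, a_4) = 1/10
  [-2/5, 9/10, -2/5] . (a_2, a_3, a_4) = 1/10
  [-1/10, -3/10, 7/10] . (a_2, a_3, a_4) = 1/5

Solving yields:
  a_2 = 96/125
  a_3 = 97/125
  a_4 = 91/125

Starting state is 4, so the absorption probability is a_4 = 91/125.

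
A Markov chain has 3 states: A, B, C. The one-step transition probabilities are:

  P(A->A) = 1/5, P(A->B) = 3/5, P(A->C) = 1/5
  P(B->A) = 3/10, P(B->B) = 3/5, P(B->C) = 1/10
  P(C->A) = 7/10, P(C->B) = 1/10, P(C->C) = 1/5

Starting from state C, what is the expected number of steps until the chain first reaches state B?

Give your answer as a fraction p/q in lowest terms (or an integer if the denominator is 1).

Let h_i = expected steps to first reach B from state i.
Boundary: h_B = 0.
First-step equations for the other states:
  h_A = 1 + 1/5*h_A + 3/5*h_B + 1/5*h_C
  h_C = 1 + 7/10*h_A + 1/10*h_B + 1/5*h_C

Substituting h_B = 0 and rearranging gives the linear system (I - Q) h = 1:
  [4/5, -1/5] . (h_A, h_C) = 1
  [-7/10, 4/5] . (h_A, h_C) = 1

Solving yields:
  h_A = 2
  h_C = 3

Starting state is C, so the expected hitting time is h_C = 3.

Answer: 3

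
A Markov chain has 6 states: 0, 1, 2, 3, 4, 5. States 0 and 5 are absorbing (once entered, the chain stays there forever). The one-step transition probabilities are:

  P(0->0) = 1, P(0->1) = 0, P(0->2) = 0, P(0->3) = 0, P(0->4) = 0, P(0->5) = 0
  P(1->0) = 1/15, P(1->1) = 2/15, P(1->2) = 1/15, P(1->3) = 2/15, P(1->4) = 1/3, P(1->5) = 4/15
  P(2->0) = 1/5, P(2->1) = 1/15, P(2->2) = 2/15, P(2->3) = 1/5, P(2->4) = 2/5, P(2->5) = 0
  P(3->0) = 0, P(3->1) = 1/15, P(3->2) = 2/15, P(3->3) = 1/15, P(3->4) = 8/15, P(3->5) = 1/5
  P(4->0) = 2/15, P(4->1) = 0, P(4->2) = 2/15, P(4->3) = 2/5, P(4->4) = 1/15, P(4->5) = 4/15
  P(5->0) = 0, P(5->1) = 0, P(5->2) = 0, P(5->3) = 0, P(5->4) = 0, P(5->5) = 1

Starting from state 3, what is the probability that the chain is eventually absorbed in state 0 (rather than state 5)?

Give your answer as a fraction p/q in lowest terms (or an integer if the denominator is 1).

Let a_i = P(absorbed in 0 | start in state i).
Boundary conditions: a_0 = 1, a_5 = 0.
For each transient state i, a_i = sum_j P(i->j) * a_j:
  a_1 = 1/15*a_0 + 2/15*a_1 + 1/15*a_2 + 2/15*a_3 + 1/3*a_4 + 4/15*a_5
  a_2 = 1/5*a_0 + 1/15*a_1 + 2/15*a_2 + 1/5*a_3 + 2/5*a_4 + 0*a_5
  a_3 = 0*a_0 + 1/15*a_1 + 2/15*a_2 + 1/15*a_3 + 8/15*a_4 + 1/5*a_5
  a_4 = 2/15*a_0 + 0*a_1 + 2/15*a_2 + 2/5*a_3 + 1/15*a_4 + 4/15*a_5

Substituting a_0 = 1 and a_5 = 0, rearrange to (I - Q) a = r where r[i] = P(i -> 0):
  [13/15, -1/15, -2/15, -1/3] . (a_1, a_2, a_3, a_4) = 1/15
  [-1/15, 13/15, -1/5, -2/5] . (a_1, a_2, a_3, a_4) = 1/5
  [-1/15, -2/15, 14/15, -8/15] . (a_1, a_2, a_3, a_4) = 0
  [0, -2/15, -2/5, 14/15] . (a_1, a_2, a_3, a_4) = 2/15

Solving yields:
  a_1 = 2650/9451
  a_2 = 4405/9451
  a_3 = 2582/9451
  a_4 = 3086/9451

Starting state is 3, so the absorption probability is a_3 = 2582/9451.

Answer: 2582/9451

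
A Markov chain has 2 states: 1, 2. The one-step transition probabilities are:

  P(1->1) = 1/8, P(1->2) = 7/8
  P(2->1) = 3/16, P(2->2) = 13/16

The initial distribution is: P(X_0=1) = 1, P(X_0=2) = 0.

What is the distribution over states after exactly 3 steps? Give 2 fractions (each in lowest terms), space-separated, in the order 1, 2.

Answer: 361/2048 1687/2048

Derivation:
Propagating the distribution step by step (d_{t+1} = d_t * P):
d_0 = (1=1, 2=0)
  d_1[1] = 1*1/8 + 0*3/16 = 1/8
  d_1[2] = 1*7/8 + 0*13/16 = 7/8
d_1 = (1=1/8, 2=7/8)
  d_2[1] = 1/8*1/8 + 7/8*3/16 = 23/128
  d_2[2] = 1/8*7/8 + 7/8*13/16 = 105/128
d_2 = (1=23/128, 2=105/128)
  d_3[1] = 23/128*1/8 + 105/128*3/16 = 361/2048
  d_3[2] = 23/128*7/8 + 105/128*13/16 = 1687/2048
d_3 = (1=361/2048, 2=1687/2048)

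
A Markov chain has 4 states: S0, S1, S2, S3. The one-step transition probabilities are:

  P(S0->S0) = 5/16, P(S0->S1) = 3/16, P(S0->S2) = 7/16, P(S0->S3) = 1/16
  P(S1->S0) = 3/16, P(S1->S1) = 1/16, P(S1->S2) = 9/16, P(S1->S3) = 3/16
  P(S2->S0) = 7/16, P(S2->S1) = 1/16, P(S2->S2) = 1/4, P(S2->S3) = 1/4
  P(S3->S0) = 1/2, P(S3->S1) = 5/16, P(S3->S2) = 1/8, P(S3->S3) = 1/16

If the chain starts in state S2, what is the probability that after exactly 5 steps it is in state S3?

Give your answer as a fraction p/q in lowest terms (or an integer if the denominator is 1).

Answer: 75697/524288

Derivation:
Computing P^5 by repeated multiplication:
P^1 =
  S0: [5/16, 3/16, 7/16, 1/16]
  S1: [3/16, 1/16, 9/16, 3/16]
  S2: [7/16, 1/16, 1/4, 1/4]
  S3: [1/2, 5/16, 1/8, 1/16]
P^2 =
  S0: [91/256, 15/128, 23/64, 43/256]
  S1: [105/256, 17/128, 9/32, 45/256]
  S2: [49/128, 23/128, 41/128, 15/128]
  S3: [77/256, 9/64, 111/256, 1/8]
P^3 =
  S0: [1533/4096, 305/2048, 1361/4096, 37/256]
  S1: [1491/4096, 323/2048, 1419/4096, 135/1024]
  S2: [721/2048, 143/1024, 93/256, 297/2048]
  S3: [763/2048, 269/2048, 1371/4096, 661/4096]
P^4 =
  S0: [11879/32768, 4765/32768, 22849/65536, 9399/65536]
  S1: [11823/32768, 4619/32768, 23007/65536, 9645/65536]
  S2: [12047/32768, 2339/16384, 11191/32768, 1213/8192]
  S3: [24129/65536, 153/1024, 11165/32768, 9285/65536]
P^5 =
  S0: [382515/1048576, 18831/131072, 181135/524288, 153143/1048576]
  S1: [384153/1048576, 9463/65536, 179991/524288, 153033/1048576]
  S2: [95711/262144, 38135/262144, 180899/524288, 75697/524288]
  S3: [380611/1048576, 75467/524288, 364921/1048576, 76055/524288]

(P^5)[S2 -> S3] = 75697/524288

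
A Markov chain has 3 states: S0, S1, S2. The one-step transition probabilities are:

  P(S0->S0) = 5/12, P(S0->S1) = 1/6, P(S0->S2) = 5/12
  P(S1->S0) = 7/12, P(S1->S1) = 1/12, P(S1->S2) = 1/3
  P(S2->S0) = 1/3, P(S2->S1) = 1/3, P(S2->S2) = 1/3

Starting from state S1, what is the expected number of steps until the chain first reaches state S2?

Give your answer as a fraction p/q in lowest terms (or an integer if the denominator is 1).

Let h_i = expected steps to first reach S2 from state i.
Boundary: h_S2 = 0.
First-step equations for the other states:
  h_S0 = 1 + 5/12*h_S0 + 1/6*h_S1 + 5/12*h_S2
  h_S1 = 1 + 7/12*h_S0 + 1/12*h_S1 + 1/3*h_S2

Substituting h_S2 = 0 and rearranging gives the linear system (I - Q) h = 1:
  [7/12, -1/6] . (h_S0, h_S1) = 1
  [-7/12, 11/12] . (h_S0, h_S1) = 1

Solving yields:
  h_S0 = 52/21
  h_S1 = 8/3

Starting state is S1, so the expected hitting time is h_S1 = 8/3.

Answer: 8/3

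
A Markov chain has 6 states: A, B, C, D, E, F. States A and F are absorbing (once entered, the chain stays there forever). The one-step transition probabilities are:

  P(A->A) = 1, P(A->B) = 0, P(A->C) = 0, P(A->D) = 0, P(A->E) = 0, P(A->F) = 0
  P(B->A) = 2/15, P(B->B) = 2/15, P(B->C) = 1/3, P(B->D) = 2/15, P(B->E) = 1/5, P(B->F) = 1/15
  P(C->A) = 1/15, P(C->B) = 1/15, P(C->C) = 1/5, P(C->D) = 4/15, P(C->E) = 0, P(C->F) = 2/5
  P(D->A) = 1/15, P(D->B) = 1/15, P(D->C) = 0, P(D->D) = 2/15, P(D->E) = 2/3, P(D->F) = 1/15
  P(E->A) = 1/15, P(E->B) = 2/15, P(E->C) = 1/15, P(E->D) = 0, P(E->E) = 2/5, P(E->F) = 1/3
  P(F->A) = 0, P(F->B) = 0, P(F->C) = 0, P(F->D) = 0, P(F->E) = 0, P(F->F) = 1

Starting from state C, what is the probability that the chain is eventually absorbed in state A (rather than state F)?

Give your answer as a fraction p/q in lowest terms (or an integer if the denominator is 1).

Answer: 363/1858

Derivation:
Let a_i = P(absorbed in A | start in state i).
Boundary conditions: a_A = 1, a_F = 0.
For each transient state i, a_i = sum_j P(i->j) * a_j:
  a_B = 2/15*a_A + 2/15*a_B + 1/3*a_C + 2/15*a_D + 1/5*a_E + 1/15*a_F
  a_C = 1/15*a_A + 1/15*a_B + 1/5*a_C + 4/15*a_D + 0*a_E + 2/5*a_F
  a_D = 1/15*a_A + 1/15*a_B + 0*a_C + 2/15*a_D + 2/3*a_E + 1/15*a_F
  a_E = 1/15*a_A + 2/15*a_B + 1/15*a_C + 0*a_D + 2/5*a_E + 1/3*a_F

Substituting a_A = 1 and a_F = 0, rearrange to (I - Q) a = r where r[i] = P(i -> A):
  [13/15, -1/3, -2/15, -1/5] . (a_B, a_C, a_D, a_E) = 2/15
  [-1/15, 4/5, -4/15, 0] . (a_B, a_C, a_D, a_E) = 1/15
  [-1/15, 0, 13/15, -2/3] . (a_B, a_C, a_D, a_E) = 1/15
  [-2/15, -1/15, 0, 3/5] . (a_B, a_C, a_D, a_E) = 1/15

Solving yields:
  a_B = 293/929
  a_C = 363/1858
  a_D = 239/929
  a_E = 377/1858

Starting state is C, so the absorption probability is a_C = 363/1858.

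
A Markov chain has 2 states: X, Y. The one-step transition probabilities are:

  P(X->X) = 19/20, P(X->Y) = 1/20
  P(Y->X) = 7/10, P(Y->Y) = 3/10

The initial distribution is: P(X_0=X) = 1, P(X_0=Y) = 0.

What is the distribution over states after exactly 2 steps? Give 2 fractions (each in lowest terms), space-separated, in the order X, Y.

Propagating the distribution step by step (d_{t+1} = d_t * P):
d_0 = (X=1, Y=0)
  d_1[X] = 1*19/20 + 0*7/10 = 19/20
  d_1[Y] = 1*1/20 + 0*3/10 = 1/20
d_1 = (X=19/20, Y=1/20)
  d_2[X] = 19/20*19/20 + 1/20*7/10 = 15/16
  d_2[Y] = 19/20*1/20 + 1/20*3/10 = 1/16
d_2 = (X=15/16, Y=1/16)

Answer: 15/16 1/16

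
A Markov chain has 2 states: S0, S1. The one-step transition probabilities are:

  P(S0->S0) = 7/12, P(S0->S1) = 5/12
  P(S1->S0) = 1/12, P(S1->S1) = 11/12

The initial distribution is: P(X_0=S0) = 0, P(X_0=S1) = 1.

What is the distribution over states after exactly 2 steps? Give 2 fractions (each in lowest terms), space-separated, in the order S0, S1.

Propagating the distribution step by step (d_{t+1} = d_t * P):
d_0 = (S0=0, S1=1)
  d_1[S0] = 0*7/12 + 1*1/12 = 1/12
  d_1[S1] = 0*5/12 + 1*11/12 = 11/12
d_1 = (S0=1/12, S1=11/12)
  d_2[S0] = 1/12*7/12 + 11/12*1/12 = 1/8
  d_2[S1] = 1/12*5/12 + 11/12*11/12 = 7/8
d_2 = (S0=1/8, S1=7/8)

Answer: 1/8 7/8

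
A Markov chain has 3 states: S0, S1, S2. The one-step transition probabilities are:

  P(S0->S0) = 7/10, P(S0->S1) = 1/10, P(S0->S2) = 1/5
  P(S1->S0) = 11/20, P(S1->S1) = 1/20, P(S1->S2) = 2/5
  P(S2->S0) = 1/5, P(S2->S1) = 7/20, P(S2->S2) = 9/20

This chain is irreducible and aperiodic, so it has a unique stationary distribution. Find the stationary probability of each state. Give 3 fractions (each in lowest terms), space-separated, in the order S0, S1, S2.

The stationary distribution satisfies pi = pi * P, i.e.:
  pi_S0 = 7/10*pi_S0 + 11/20*pi_S1 + 1/5*pi_S2
  pi_S1 = 1/10*pi_S0 + 1/20*pi_S1 + 7/20*pi_S2
  pi_S2 = 1/5*pi_S0 + 2/5*pi_S1 + 9/20*pi_S2
with normalization: pi_S0 + pi_S1 + pi_S2 = 1.

Using the first 2 balance equations plus normalization, the linear system A*pi = b is:
  [-3/10, 11/20, 1/5] . pi = 0
  [1/10, -19/20, 7/20] . pi = 0
  [1, 1, 1] . pi = 1

Solving yields:
  pi_S0 = 153/295
  pi_S1 = 10/59
  pi_S2 = 92/295

Verification (pi * P):
  153/295*7/10 + 10/59*11/20 + 92/295*1/5 = 153/295 = pi_S0  (ok)
  153/295*1/10 + 10/59*1/20 + 92/295*7/20 = 10/59 = pi_S1  (ok)
  153/295*1/5 + 10/59*2/5 + 92/295*9/20 = 92/295 = pi_S2  (ok)

Answer: 153/295 10/59 92/295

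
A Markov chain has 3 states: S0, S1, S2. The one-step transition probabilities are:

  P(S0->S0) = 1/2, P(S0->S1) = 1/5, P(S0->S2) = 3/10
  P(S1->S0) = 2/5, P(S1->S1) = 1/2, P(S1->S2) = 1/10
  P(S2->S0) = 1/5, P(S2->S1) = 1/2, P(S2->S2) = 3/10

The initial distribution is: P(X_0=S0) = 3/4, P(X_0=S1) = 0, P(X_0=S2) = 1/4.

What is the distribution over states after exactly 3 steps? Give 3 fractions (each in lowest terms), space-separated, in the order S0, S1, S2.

Answer: 1557/4000 1541/4000 451/2000

Derivation:
Propagating the distribution step by step (d_{t+1} = d_t * P):
d_0 = (S0=3/4, S1=0, S2=1/4)
  d_1[S0] = 3/4*1/2 + 0*2/5 + 1/4*1/5 = 17/40
  d_1[S1] = 3/4*1/5 + 0*1/2 + 1/4*1/2 = 11/40
  d_1[S2] = 3/4*3/10 + 0*1/10 + 1/4*3/10 = 3/10
d_1 = (S0=17/40, S1=11/40, S2=3/10)
  d_2[S0] = 17/40*1/2 + 11/40*2/5 + 3/10*1/5 = 153/400
  d_2[S1] = 17/40*1/5 + 11/40*1/2 + 3/10*1/2 = 149/400
  d_2[S2] = 17/40*3/10 + 11/40*1/10 + 3/10*3/10 = 49/200
d_2 = (S0=153/400, S1=149/400, S2=49/200)
  d_3[S0] = 153/400*1/2 + 149/400*2/5 + 49/200*1/5 = 1557/4000
  d_3[S1] = 153/400*1/5 + 149/400*1/2 + 49/200*1/2 = 1541/4000
  d_3[S2] = 153/400*3/10 + 149/400*1/10 + 49/200*3/10 = 451/2000
d_3 = (S0=1557/4000, S1=1541/4000, S2=451/2000)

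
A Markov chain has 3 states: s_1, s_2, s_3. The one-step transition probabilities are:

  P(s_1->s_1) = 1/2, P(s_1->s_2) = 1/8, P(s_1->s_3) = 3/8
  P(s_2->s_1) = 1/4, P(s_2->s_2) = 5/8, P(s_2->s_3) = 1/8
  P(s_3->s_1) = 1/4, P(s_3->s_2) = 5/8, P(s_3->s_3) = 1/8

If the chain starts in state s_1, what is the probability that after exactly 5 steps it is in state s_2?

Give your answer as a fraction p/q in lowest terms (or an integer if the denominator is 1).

Computing P^5 by repeated multiplication:
P^1 =
  s_1: [1/2, 1/8, 3/8]
  s_2: [1/4, 5/8, 1/8]
  s_3: [1/4, 5/8, 1/8]
P^2 =
  s_1: [3/8, 3/8, 1/4]
  s_2: [5/16, 1/2, 3/16]
  s_3: [5/16, 1/2, 3/16]
P^3 =
  s_1: [11/32, 7/16, 7/32]
  s_2: [21/64, 15/32, 13/64]
  s_3: [21/64, 15/32, 13/64]
P^4 =
  s_1: [43/128, 29/64, 27/128]
  s_2: [85/256, 59/128, 53/256]
  s_3: [85/256, 59/128, 53/256]
P^5 =
  s_1: [171/512, 117/256, 107/512]
  s_2: [341/1024, 235/512, 213/1024]
  s_3: [341/1024, 235/512, 213/1024]

(P^5)[s_1 -> s_2] = 117/256

Answer: 117/256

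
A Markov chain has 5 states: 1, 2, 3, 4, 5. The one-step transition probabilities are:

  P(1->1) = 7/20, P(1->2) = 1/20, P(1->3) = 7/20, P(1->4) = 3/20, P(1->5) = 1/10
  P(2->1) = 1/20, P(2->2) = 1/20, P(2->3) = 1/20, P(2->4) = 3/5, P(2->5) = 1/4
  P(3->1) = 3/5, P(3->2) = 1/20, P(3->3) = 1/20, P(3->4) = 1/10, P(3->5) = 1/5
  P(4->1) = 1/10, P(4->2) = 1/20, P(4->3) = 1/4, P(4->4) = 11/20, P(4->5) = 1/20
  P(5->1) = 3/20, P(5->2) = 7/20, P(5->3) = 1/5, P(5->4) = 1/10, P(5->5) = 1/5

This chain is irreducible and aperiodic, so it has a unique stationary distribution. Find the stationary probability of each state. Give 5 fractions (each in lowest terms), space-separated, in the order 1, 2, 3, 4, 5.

The stationary distribution satisfies pi = pi * P, i.e.:
  pi_1 = 7/20*pi_1 + 1/20*pi_2 + 3/5*pi_3 + 1/10*pi_4 + 3/20*pi_5
  pi_2 = 1/20*pi_1 + 1/20*pi_2 + 1/20*pi_3 + 1/20*pi_4 + 7/20*pi_5
  pi_3 = 7/20*pi_1 + 1/20*pi_2 + 1/20*pi_3 + 1/4*pi_4 + 1/5*pi_5
  pi_4 = 3/20*pi_1 + 3/5*pi_2 + 1/10*pi_3 + 11/20*pi_4 + 1/10*pi_5
  pi_5 = 1/10*pi_1 + 1/4*pi_2 + 1/5*pi_3 + 1/20*pi_4 + 1/5*pi_5
with normalization: pi_1 + pi_2 + pi_3 + pi_4 + pi_5 = 1.

Using the first 4 balance equations plus normalization, the linear system A*pi = b is:
  [-13/20, 1/20, 3/5, 1/10, 3/20] . pi = 0
  [1/20, -19/20, 1/20, 1/20, 7/20] . pi = 0
  [7/20, 1/20, -19/20, 1/4, 1/5] . pi = 0
  [3/20, 3/5, 1/10, -9/20, 1/10] . pi = 0
  [1, 1, 1, 1, 1] . pi = 1

Solving yields:
  pi_1 = 10097/36480
  pi_2 = 219/2432
  pi_3 = 7691/36480
  pi_4 = 10537/36480
  pi_5 = 487/3648

Verification (pi * P):
  10097/36480*7/20 + 219/2432*1/20 + 7691/36480*3/5 + 10537/36480*1/10 + 487/3648*3/20 = 10097/36480 = pi_1  (ok)
  10097/36480*1/20 + 219/2432*1/20 + 7691/36480*1/20 + 10537/36480*1/20 + 487/3648*7/20 = 219/2432 = pi_2  (ok)
  10097/36480*7/20 + 219/2432*1/20 + 7691/36480*1/20 + 10537/36480*1/4 + 487/3648*1/5 = 7691/36480 = pi_3  (ok)
  10097/36480*3/20 + 219/2432*3/5 + 7691/36480*1/10 + 10537/36480*11/20 + 487/3648*1/10 = 10537/36480 = pi_4  (ok)
  10097/36480*1/10 + 219/2432*1/4 + 7691/36480*1/5 + 10537/36480*1/20 + 487/3648*1/5 = 487/3648 = pi_5  (ok)

Answer: 10097/36480 219/2432 7691/36480 10537/36480 487/3648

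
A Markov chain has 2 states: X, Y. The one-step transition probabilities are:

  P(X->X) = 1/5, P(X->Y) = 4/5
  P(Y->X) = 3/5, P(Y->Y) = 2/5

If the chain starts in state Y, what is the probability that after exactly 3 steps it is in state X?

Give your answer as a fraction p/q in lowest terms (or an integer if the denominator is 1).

Answer: 57/125

Derivation:
Computing P^3 by repeated multiplication:
P^1 =
  X: [1/5, 4/5]
  Y: [3/5, 2/5]
P^2 =
  X: [13/25, 12/25]
  Y: [9/25, 16/25]
P^3 =
  X: [49/125, 76/125]
  Y: [57/125, 68/125]

(P^3)[Y -> X] = 57/125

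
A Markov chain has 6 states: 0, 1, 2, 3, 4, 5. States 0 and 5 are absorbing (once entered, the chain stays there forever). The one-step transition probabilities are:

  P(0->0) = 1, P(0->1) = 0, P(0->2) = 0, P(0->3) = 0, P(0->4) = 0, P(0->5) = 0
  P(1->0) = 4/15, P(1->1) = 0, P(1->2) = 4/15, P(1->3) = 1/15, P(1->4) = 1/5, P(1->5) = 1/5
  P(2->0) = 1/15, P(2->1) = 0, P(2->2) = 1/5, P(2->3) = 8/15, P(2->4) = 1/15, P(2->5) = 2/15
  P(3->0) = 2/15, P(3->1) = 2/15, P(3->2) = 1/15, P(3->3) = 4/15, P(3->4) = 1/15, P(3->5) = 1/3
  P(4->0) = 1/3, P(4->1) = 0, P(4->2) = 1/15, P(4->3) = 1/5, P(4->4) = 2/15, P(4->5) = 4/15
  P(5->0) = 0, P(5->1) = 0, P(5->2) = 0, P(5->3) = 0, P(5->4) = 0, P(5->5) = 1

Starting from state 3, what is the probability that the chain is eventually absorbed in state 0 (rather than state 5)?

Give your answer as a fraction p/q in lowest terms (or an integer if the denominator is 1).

Let a_i = P(absorbed in 0 | start in state i).
Boundary conditions: a_0 = 1, a_5 = 0.
For each transient state i, a_i = sum_j P(i->j) * a_j:
  a_1 = 4/15*a_0 + 0*a_1 + 4/15*a_2 + 1/15*a_3 + 1/5*a_4 + 1/5*a_5
  a_2 = 1/15*a_0 + 0*a_1 + 1/5*a_2 + 8/15*a_3 + 1/15*a_4 + 2/15*a_5
  a_3 = 2/15*a_0 + 2/15*a_1 + 1/15*a_2 + 4/15*a_3 + 1/15*a_4 + 1/3*a_5
  a_4 = 1/3*a_0 + 0*a_1 + 1/15*a_2 + 1/5*a_3 + 2/15*a_4 + 4/15*a_5

Substituting a_0 = 1 and a_5 = 0, rearrange to (I - Q) a = r where r[i] = P(i -> 0):
  [1, -4/15, -1/15, -1/5] . (a_1, a_2, a_3, a_4) = 4/15
  [0, 4/5, -8/15, -1/15] . (a_1, a_2, a_3, a_4) = 1/15
  [-2/15, -1/15, 11/15, -1/15] . (a_1, a_2, a_3, a_4) = 2/15
  [0, -1/15, -1/5, 13/15] . (a_1, a_2, a_3, a_4) = 1/3

Solving yields:
  a_1 = 10567/21880
  a_2 = 7777/21880
  a_3 = 1517/4376
  a_4 = 2691/5470

Starting state is 3, so the absorption probability is a_3 = 1517/4376.

Answer: 1517/4376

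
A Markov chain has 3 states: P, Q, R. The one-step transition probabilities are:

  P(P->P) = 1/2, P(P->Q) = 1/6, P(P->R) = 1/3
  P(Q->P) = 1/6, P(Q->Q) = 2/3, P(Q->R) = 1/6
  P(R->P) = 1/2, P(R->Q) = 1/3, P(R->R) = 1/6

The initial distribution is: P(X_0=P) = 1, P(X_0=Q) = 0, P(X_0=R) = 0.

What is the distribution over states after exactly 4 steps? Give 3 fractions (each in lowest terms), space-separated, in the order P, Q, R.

Propagating the distribution step by step (d_{t+1} = d_t * P):
d_0 = (P=1, Q=0, R=0)
  d_1[P] = 1*1/2 + 0*1/6 + 0*1/2 = 1/2
  d_1[Q] = 1*1/6 + 0*2/3 + 0*1/3 = 1/6
  d_1[R] = 1*1/3 + 0*1/6 + 0*1/6 = 1/3
d_1 = (P=1/2, Q=1/6, R=1/3)
  d_2[P] = 1/2*1/2 + 1/6*1/6 + 1/3*1/2 = 4/9
  d_2[Q] = 1/2*1/6 + 1/6*2/3 + 1/3*1/3 = 11/36
  d_2[R] = 1/2*1/3 + 1/6*1/6 + 1/3*1/6 = 1/4
d_2 = (P=4/9, Q=11/36, R=1/4)
  d_3[P] = 4/9*1/2 + 11/36*1/6 + 1/4*1/2 = 43/108
  d_3[Q] = 4/9*1/6 + 11/36*2/3 + 1/4*1/3 = 13/36
  d_3[R] = 4/9*1/3 + 11/36*1/6 + 1/4*1/6 = 13/54
d_3 = (P=43/108, Q=13/36, R=13/54)
  d_4[P] = 43/108*1/2 + 13/36*1/6 + 13/54*1/2 = 41/108
  d_4[Q] = 43/108*1/6 + 13/36*2/3 + 13/54*1/3 = 251/648
  d_4[R] = 43/108*1/3 + 13/36*1/6 + 13/54*1/6 = 151/648
d_4 = (P=41/108, Q=251/648, R=151/648)

Answer: 41/108 251/648 151/648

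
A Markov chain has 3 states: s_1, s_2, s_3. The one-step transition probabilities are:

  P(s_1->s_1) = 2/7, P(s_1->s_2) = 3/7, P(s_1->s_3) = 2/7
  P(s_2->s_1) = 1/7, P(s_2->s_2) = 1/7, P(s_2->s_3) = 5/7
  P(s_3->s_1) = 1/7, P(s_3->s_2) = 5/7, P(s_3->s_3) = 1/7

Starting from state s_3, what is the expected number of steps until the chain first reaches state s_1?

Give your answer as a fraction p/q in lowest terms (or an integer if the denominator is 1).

Let h_i = expected steps to first reach s_1 from state i.
Boundary: h_s_1 = 0.
First-step equations for the other states:
  h_s_2 = 1 + 1/7*h_s_1 + 1/7*h_s_2 + 5/7*h_s_3
  h_s_3 = 1 + 1/7*h_s_1 + 5/7*h_s_2 + 1/7*h_s_3

Substituting h_s_1 = 0 and rearranging gives the linear system (I - Q) h = 1:
  [6/7, -5/7] . (h_s_2, h_s_3) = 1
  [-5/7, 6/7] . (h_s_2, h_s_3) = 1

Solving yields:
  h_s_2 = 7
  h_s_3 = 7

Starting state is s_3, so the expected hitting time is h_s_3 = 7.

Answer: 7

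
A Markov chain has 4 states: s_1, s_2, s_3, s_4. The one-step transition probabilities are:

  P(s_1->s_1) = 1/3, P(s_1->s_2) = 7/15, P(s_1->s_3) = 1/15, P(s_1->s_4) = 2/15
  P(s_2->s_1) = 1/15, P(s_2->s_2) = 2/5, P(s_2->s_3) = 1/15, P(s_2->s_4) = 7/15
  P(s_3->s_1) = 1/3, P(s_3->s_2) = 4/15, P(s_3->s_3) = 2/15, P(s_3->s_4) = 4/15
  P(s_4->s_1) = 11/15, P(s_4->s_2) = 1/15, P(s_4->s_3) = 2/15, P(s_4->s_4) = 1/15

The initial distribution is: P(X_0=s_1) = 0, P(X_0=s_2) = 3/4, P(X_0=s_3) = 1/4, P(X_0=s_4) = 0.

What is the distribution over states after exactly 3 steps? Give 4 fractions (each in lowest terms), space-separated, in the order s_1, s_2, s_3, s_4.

Answer: 2429/6750 4507/13500 241/2700 293/1350

Derivation:
Propagating the distribution step by step (d_{t+1} = d_t * P):
d_0 = (s_1=0, s_2=3/4, s_3=1/4, s_4=0)
  d_1[s_1] = 0*1/3 + 3/4*1/15 + 1/4*1/3 + 0*11/15 = 2/15
  d_1[s_2] = 0*7/15 + 3/4*2/5 + 1/4*4/15 + 0*1/15 = 11/30
  d_1[s_3] = 0*1/15 + 3/4*1/15 + 1/4*2/15 + 0*2/15 = 1/12
  d_1[s_4] = 0*2/15 + 3/4*7/15 + 1/4*4/15 + 0*1/15 = 5/12
d_1 = (s_1=2/15, s_2=11/30, s_3=1/12, s_4=5/12)
  d_2[s_1] = 2/15*1/3 + 11/30*1/15 + 1/12*1/3 + 5/12*11/15 = 181/450
  d_2[s_2] = 2/15*7/15 + 11/30*2/5 + 1/12*4/15 + 5/12*1/15 = 233/900
  d_2[s_3] = 2/15*1/15 + 11/30*1/15 + 1/12*2/15 + 5/12*2/15 = 1/10
  d_2[s_4] = 2/15*2/15 + 11/30*7/15 + 1/12*4/15 + 5/12*1/15 = 43/180
d_2 = (s_1=181/450, s_2=233/900, s_3=1/10, s_4=43/180)
  d_3[s_1] = 181/450*1/3 + 233/900*1/15 + 1/10*1/3 + 43/180*11/15 = 2429/6750
  d_3[s_2] = 181/450*7/15 + 233/900*2/5 + 1/10*4/15 + 43/180*1/15 = 4507/13500
  d_3[s_3] = 181/450*1/15 + 233/900*1/15 + 1/10*2/15 + 43/180*2/15 = 241/2700
  d_3[s_4] = 181/450*2/15 + 233/900*7/15 + 1/10*4/15 + 43/180*1/15 = 293/1350
d_3 = (s_1=2429/6750, s_2=4507/13500, s_3=241/2700, s_4=293/1350)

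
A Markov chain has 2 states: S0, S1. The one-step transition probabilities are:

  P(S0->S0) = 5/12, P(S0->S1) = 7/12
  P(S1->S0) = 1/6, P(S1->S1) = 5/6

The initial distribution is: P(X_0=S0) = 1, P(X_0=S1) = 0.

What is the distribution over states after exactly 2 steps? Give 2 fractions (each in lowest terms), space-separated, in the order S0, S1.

Propagating the distribution step by step (d_{t+1} = d_t * P):
d_0 = (S0=1, S1=0)
  d_1[S0] = 1*5/12 + 0*1/6 = 5/12
  d_1[S1] = 1*7/12 + 0*5/6 = 7/12
d_1 = (S0=5/12, S1=7/12)
  d_2[S0] = 5/12*5/12 + 7/12*1/6 = 13/48
  d_2[S1] = 5/12*7/12 + 7/12*5/6 = 35/48
d_2 = (S0=13/48, S1=35/48)

Answer: 13/48 35/48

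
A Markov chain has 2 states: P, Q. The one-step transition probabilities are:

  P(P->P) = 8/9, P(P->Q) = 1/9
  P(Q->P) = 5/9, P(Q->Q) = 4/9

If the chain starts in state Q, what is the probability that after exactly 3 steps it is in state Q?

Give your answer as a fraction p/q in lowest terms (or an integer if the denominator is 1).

Answer: 16/81

Derivation:
Computing P^3 by repeated multiplication:
P^1 =
  P: [8/9, 1/9]
  Q: [5/9, 4/9]
P^2 =
  P: [23/27, 4/27]
  Q: [20/27, 7/27]
P^3 =
  P: [68/81, 13/81]
  Q: [65/81, 16/81]

(P^3)[Q -> Q] = 16/81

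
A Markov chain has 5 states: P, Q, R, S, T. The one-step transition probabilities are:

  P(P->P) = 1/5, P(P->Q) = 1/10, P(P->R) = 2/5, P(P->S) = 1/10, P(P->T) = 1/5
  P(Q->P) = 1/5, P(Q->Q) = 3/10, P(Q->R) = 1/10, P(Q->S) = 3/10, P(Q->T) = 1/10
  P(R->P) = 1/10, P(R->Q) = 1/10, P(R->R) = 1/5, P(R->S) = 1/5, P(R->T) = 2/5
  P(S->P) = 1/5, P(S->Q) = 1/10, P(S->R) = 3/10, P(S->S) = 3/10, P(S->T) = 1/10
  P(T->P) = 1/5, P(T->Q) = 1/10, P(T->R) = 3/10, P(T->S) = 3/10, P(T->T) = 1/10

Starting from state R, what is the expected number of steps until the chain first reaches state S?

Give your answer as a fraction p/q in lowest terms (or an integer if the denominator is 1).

Let h_i = expected steps to first reach S from state i.
Boundary: h_S = 0.
First-step equations for the other states:
  h_P = 1 + 1/5*h_P + 1/10*h_Q + 2/5*h_R + 1/10*h_S + 1/5*h_T
  h_Q = 1 + 1/5*h_P + 3/10*h_Q + 1/10*h_R + 3/10*h_S + 1/10*h_T
  h_R = 1 + 1/10*h_P + 1/10*h_Q + 1/5*h_R + 1/5*h_S + 2/5*h_T
  h_T = 1 + 1/5*h_P + 1/10*h_Q + 3/10*h_R + 3/10*h_S + 1/10*h_T

Substituting h_S = 0 and rearranging gives the linear system (I - Q) h = 1:
  [4/5, -1/10, -2/5, -1/5] . (h_P, h_Q, h_R, h_T) = 1
  [-1/5, 7/10, -1/10, -1/10] . (h_P, h_Q, h_R, h_T) = 1
  [-1/10, -1/10, 4/5, -2/5] . (h_P, h_Q, h_R, h_T) = 1
  [-1/5, -1/10, -3/10, 9/10] . (h_P, h_Q, h_R, h_T) = 1

Solving yields:
  h_P = 268/53
  h_Q = 218/53
  h_R = 238/53
  h_T = 222/53

Starting state is R, so the expected hitting time is h_R = 238/53.

Answer: 238/53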